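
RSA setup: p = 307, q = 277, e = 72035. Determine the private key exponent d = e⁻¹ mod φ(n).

φ(n) = (p−1)(q−1) = 306·276 = 84456.
Need d with 72035·d ≡ 1 (mod 84456). Apply the extended Euclidean algorithm:
84456 = 1*72035 + 12421
72035 = 5*12421 + 9930
12421 = 1*9930 + 2491
9930 = 3*2491 + 2457
2491 = 1*2457 + 34
2457 = 72*34 + 9
34 = 3*9 + 7
9 = 1*7 + 2
7 = 3*2 + 1
2 = 2*1 + 0
Back-substitute:
1 = 7 − 3·2
1 = −3·9 + 4·7
1 = 4·34 − 15·9
1 = −15·2457 + 1084·34
1 = 1084·2491 − 1099·2457
1 = −1099·9930 + 4381·2491
1 = 4381·12421 − 5480·9930
1 = −5480·72035 + 31781·12421
1 = 31781·84456 − 37261·72035
So 72035·(-37261) ≡ 1 (mod 84456), hence d ≡ -37261 ≡ 47195 (mod 84456).

47195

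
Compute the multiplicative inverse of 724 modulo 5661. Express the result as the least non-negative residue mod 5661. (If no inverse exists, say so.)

4840

Extended Euclidean algorithm:
5661 = 7×724 + 593
724 = 1×593 + 131
593 = 4×131 + 69
131 = 1×69 + 62
69 = 1×62 + 7
62 = 8×7 + 6
7 = 1×6 + 1
6 = 6×1 + 0
Since gcd(724, 5661) = 1, back-substitute to write 1 as a combination:
1 = 7 − 6
1 = −62 + 9·7
1 = 9·69 − 10·62
1 = −10·131 + 19·69
1 = 19·593 − 86·131
1 = −86·724 + 105·593
1 = 105·5661 − 821·724
Thus 724·(-821) ≡ 1 (mod 5661); reducing, -821 mod 5661 = 4840.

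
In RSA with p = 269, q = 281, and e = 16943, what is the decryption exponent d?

φ(n) = (p−1)(q−1) = 268·280 = 75040.
Need d with 16943·d ≡ 1 (mod 75040). Apply the extended Euclidean algorithm:
75040 = 4*16943 + 7268
16943 = 2*7268 + 2407
7268 = 3*2407 + 47
2407 = 51*47 + 10
47 = 4*10 + 7
10 = 1*7 + 3
7 = 2*3 + 1
3 = 3*1 + 0
Back-substitute:
1 = 7 − 2·3
1 = −2·10 + 3·7
1 = 3·47 − 14·10
1 = −14·2407 + 717·47
1 = 717·7268 − 2165·2407
1 = −2165·16943 + 5047·7268
1 = 5047·75040 − 22353·16943
So 16943·(-22353) ≡ 1 (mod 75040), hence d ≡ -22353 ≡ 52687 (mod 75040).

52687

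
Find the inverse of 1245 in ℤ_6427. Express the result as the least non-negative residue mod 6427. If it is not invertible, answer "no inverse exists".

1559

gcd(6427, 1245) by repeated division:
6427 = 5*1245 + 202
1245 = 6*202 + 33
202 = 6*33 + 4
33 = 8*4 + 1
4 = 4*1 + 0
Since gcd(1245, 6427) = 1, back-substitute to write 1 as a combination:
1 = 33 − 8·4
1 = −8·202 + 49·33
1 = 49·1245 − 302·202
1 = −302·6427 + 1559·1245
So 1245·1559 ≡ 1 (mod 6427).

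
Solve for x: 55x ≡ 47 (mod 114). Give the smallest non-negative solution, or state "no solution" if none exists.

First find gcd(55, 114):
114 = 2·55 + 4
55 = 13·4 + 3
4 = 1·3 + 1
3 = 3·1 + 0
gcd = 1, so a unique solution mod 114 exists.
Back-substitute for the Bézout coefficients:
1 = 4 − 3
1 = −55 + 14·4
1 = 14·114 − 29·55
So 55·(-29) ≡ 1 (mod 114), giving 55⁻¹ ≡ 85.
x ≡ 55⁻¹·47 ≡ 85·47 ≡ 5 (mod 114).

5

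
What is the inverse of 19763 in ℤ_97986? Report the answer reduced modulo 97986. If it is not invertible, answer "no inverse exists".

22103

Run Euclid on (97986, 19763):
97986 = 4×19763 + 18934
19763 = 1×18934 + 829
18934 = 22×829 + 696
829 = 1×696 + 133
696 = 5×133 + 31
133 = 4×31 + 9
31 = 3×9 + 4
9 = 2×4 + 1
4 = 4×1 + 0
gcd = 1, so the inverse exists. Back-substitute:
1 = 9 − 2·4
1 = −2·31 + 7·9
1 = 7·133 − 30·31
1 = −30·696 + 157·133
1 = 157·829 − 187·696
1 = −187·18934 + 4271·829
1 = 4271·19763 − 4458·18934
1 = −4458·97986 + 22103·19763
So 19763·22103 ≡ 1 (mod 97986).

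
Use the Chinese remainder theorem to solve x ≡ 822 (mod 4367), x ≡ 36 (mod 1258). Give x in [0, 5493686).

Write x = 822 + 4367·k. Then 4367·k ≡ 36 − 822 ≡ 472 (mod 1258).
Need 4367⁻¹ mod 1258. Extended Euclid on (1258, 593):
1258 = 2*593 + 72
593 = 8*72 + 17
72 = 4*17 + 4
17 = 4*4 + 1
4 = 4*1 + 0
Back-substitute:
1 = 17 − 4·4
1 = −4·72 + 17·17
1 = 17·593 − 140·72
1 = −140·1258 + 297·593
4367⁻¹ ≡ 297 (mod 1258), so k ≡ 297·472 ≡ 546 (mod 1258).
x = 822 + 4367·546 = 2385204.

2385204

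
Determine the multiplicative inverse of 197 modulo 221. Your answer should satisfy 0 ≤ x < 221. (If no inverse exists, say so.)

Extended Euclidean algorithm:
221 = 1×197 + 24
197 = 8×24 + 5
24 = 4×5 + 4
5 = 1×4 + 1
4 = 4×1 + 0
Since gcd(197, 221) = 1, back-substitute to write 1 as a combination:
1 = 5 − 4
1 = −24 + 5·5
1 = 5·197 − 41·24
1 = −41·221 + 46·197
So 197·46 ≡ 1 (mod 221).

46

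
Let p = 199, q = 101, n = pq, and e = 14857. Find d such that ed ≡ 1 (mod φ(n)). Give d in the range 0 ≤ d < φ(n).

9193

φ(n) = (p−1)(q−1) = 198·100 = 19800.
Need d with 14857·d ≡ 1 (mod 19800). Apply the extended Euclidean algorithm:
19800 = 1×14857 + 4943
14857 = 3×4943 + 28
4943 = 176×28 + 15
28 = 1×15 + 13
15 = 1×13 + 2
13 = 6×2 + 1
2 = 2×1 + 0
Back-substitute:
1 = 13 − 6·2
1 = −6·15 + 7·13
1 = 7·28 − 13·15
1 = −13·4943 + 2295·28
1 = 2295·14857 − 6898·4943
1 = −6898·19800 + 9193·14857
So 14857·9193 ≡ 1 (mod 19800), hence d = 9193.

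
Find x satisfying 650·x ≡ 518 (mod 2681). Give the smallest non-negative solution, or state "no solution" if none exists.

504

First find gcd(650, 2681):
2681 = 4*650 + 81
650 = 8*81 + 2
81 = 40*2 + 1
2 = 2*1 + 0
gcd = 1, so a unique solution mod 2681 exists.
Back-substitute for the Bézout coefficients:
1 = 81 − 40·2
1 = −40·650 + 321·81
1 = 321·2681 − 1324·650
So 650·(-1324) ≡ 1 (mod 2681), giving 650⁻¹ ≡ 1357.
x ≡ 650⁻¹·518 ≡ 1357·518 ≡ 504 (mod 2681).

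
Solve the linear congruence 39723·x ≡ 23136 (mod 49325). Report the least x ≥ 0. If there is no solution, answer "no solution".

First find gcd(39723, 49325):
49325 = 1×39723 + 9602
39723 = 4×9602 + 1315
9602 = 7×1315 + 397
1315 = 3×397 + 124
397 = 3×124 + 25
124 = 4×25 + 24
25 = 1×24 + 1
24 = 24×1 + 0
gcd = 1, so a unique solution mod 49325 exists.
Back-substitute for the Bézout coefficients:
1 = 25 − 24
1 = −124 + 5·25
1 = 5·397 − 16·124
1 = −16·1315 + 53·397
1 = 53·9602 − 387·1315
1 = −387·39723 + 1601·9602
1 = 1601·49325 − 1988·39723
So 39723·(-1988) ≡ 1 (mod 49325), giving 39723⁻¹ ≡ 47337.
x ≡ 39723⁻¹·23136 ≡ 47337·23136 ≡ 25857 (mod 49325).

25857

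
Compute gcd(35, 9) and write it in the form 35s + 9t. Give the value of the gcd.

1

Repeated division:
35 = 3·9 + 8
9 = 1·8 + 1
8 = 8·1 + 0
gcd(35, 9) = 1.
Back-substituting:
1 = 9 − 8
1 = −35 + 4·9
So 1 = (-1)·35 + (4)·9.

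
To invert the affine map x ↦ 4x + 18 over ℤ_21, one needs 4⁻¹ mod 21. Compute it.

16

Apply the Euclidean algorithm to 21 and 4:
21 = 5*4 + 1
4 = 4*1 + 0
gcd = 1, so the inverse exists. Back-substitute:
1 = 21 − 5·4
Thus 4·(-5) ≡ 1 (mod 21); reducing, -5 mod 21 = 16.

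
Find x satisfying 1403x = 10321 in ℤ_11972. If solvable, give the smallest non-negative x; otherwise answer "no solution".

First find gcd(1403, 11972):
11972 = 8×1403 + 748
1403 = 1×748 + 655
748 = 1×655 + 93
655 = 7×93 + 4
93 = 23×4 + 1
4 = 4×1 + 0
gcd = 1, so a unique solution mod 11972 exists.
Back-substitute for the Bézout coefficients:
1 = 93 − 23·4
1 = −23·655 + 162·93
1 = 162·748 − 185·655
1 = −185·1403 + 347·748
1 = 347·11972 − 2961·1403
So 1403·(-2961) ≡ 1 (mod 11972), giving 1403⁻¹ ≡ 9011.
x ≡ 1403⁻¹·10321 ≡ 9011·10321 ≡ 4035 (mod 11972).

4035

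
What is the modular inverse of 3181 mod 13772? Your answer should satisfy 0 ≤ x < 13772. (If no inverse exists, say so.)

Extended Euclidean algorithm:
13772 = 4·3181 + 1048
3181 = 3·1048 + 37
1048 = 28·37 + 12
37 = 3·12 + 1
12 = 12·1 + 0
Since gcd(3181, 13772) = 1, back-substitute to write 1 as a combination:
1 = 37 − 3·12
1 = −3·1048 + 85·37
1 = 85·3181 − 258·1048
1 = −258·13772 + 1117·3181
So 3181·1117 ≡ 1 (mod 13772).

1117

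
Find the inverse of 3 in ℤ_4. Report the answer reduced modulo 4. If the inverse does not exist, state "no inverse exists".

3

Apply the Euclidean algorithm to 4 and 3:
4 = 1*3 + 1
3 = 3*1 + 0
Since gcd(3, 4) = 1, back-substitute to write 1 as a combination:
1 = 4 − 3
Thus 3·(-1) ≡ 1 (mod 4); reducing, -1 mod 4 = 3.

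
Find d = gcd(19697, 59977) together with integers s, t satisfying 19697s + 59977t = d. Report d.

1

Repeated division:
59977 = 3×19697 + 886
19697 = 22×886 + 205
886 = 4×205 + 66
205 = 3×66 + 7
66 = 9×7 + 3
7 = 2×3 + 1
3 = 3×1 + 0
gcd(19697, 59977) = 1.
Working backward:
1 = 7 − 2·3
1 = −2·66 + 19·7
1 = 19·205 − 59·66
1 = −59·886 + 255·205
1 = 255·19697 − 5669·886
1 = −5669·59977 + 17262·19697
So 1 = (-5669)·59977 + (17262)·19697.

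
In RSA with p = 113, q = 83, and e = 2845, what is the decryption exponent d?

5717

φ(n) = (p−1)(q−1) = 112·82 = 9184.
Need d with 2845·d ≡ 1 (mod 9184). Apply the extended Euclidean algorithm:
9184 = 3×2845 + 649
2845 = 4×649 + 249
649 = 2×249 + 151
249 = 1×151 + 98
151 = 1×98 + 53
98 = 1×53 + 45
53 = 1×45 + 8
45 = 5×8 + 5
8 = 1×5 + 3
5 = 1×3 + 2
3 = 1×2 + 1
2 = 2×1 + 0
Back-substitute:
1 = 3 − 2
1 = −5 + 2·3
1 = 2·8 − 3·5
1 = −3·45 + 17·8
1 = 17·53 − 20·45
1 = −20·98 + 37·53
1 = 37·151 − 57·98
1 = −57·249 + 94·151
1 = 94·649 − 245·249
1 = −245·2845 + 1074·649
1 = 1074·9184 − 3467·2845
So 2845·(-3467) ≡ 1 (mod 9184), hence d ≡ -3467 ≡ 5717 (mod 9184).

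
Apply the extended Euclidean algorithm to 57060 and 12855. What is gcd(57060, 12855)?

Repeated division:
57060 = 4·12855 + 5640
12855 = 2·5640 + 1575
5640 = 3·1575 + 915
1575 = 1·915 + 660
915 = 1·660 + 255
660 = 2·255 + 150
255 = 1·150 + 105
150 = 1·105 + 45
105 = 2·45 + 15
45 = 3·15 + 0
gcd(57060, 12855) = 15.
Working backward:
15 = 105 − 2·45
15 = −2·150 + 3·105
15 = 3·255 − 5·150
15 = −5·660 + 13·255
15 = 13·915 − 18·660
15 = −18·1575 + 31·915
15 = 31·5640 − 111·1575
15 = −111·12855 + 253·5640
15 = 253·57060 − 1123·12855
So 15 = (253)·57060 + (-1123)·12855.

15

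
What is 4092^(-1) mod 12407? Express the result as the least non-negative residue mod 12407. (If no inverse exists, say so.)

Run Euclid on (12407, 4092):
12407 = 3·4092 + 131
4092 = 31·131 + 31
131 = 4·31 + 7
31 = 4·7 + 3
7 = 2·3 + 1
3 = 3·1 + 0
gcd = 1, so the inverse exists. Back-substitute:
1 = 7 − 2·3
1 = −2·31 + 9·7
1 = 9·131 − 38·31
1 = −38·4092 + 1187·131
1 = 1187·12407 − 3599·4092
Hence 4092⁻¹ ≡ -3599 ≡ 8808 (mod 12407).

8808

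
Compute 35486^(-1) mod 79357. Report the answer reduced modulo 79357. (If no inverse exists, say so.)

38292

Extended Euclidean algorithm:
79357 = 2×35486 + 8385
35486 = 4×8385 + 1946
8385 = 4×1946 + 601
1946 = 3×601 + 143
601 = 4×143 + 29
143 = 4×29 + 27
29 = 1×27 + 2
27 = 13×2 + 1
2 = 2×1 + 0
gcd = 1, so the inverse exists. Back-substitute:
1 = 27 − 13·2
1 = −13·29 + 14·27
1 = 14·143 − 69·29
1 = −69·601 + 290·143
1 = 290·1946 − 939·601
1 = −939·8385 + 4046·1946
1 = 4046·35486 − 17123·8385
1 = −17123·79357 + 38292·35486
So 35486·38292 ≡ 1 (mod 79357).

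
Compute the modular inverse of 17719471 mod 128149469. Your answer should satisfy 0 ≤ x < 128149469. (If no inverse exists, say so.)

no inverse exists

Compute gcd(17719471, 128149469):
128149469 = 7×17719471 + 4113172
17719471 = 4×4113172 + 1266783
4113172 = 3×1266783 + 312823
1266783 = 4×312823 + 15491
312823 = 20×15491 + 3003
15491 = 5×3003 + 476
3003 = 6×476 + 147
476 = 3×147 + 35
147 = 4×35 + 7
35 = 5×7 + 0
The gcd is 7, not 1, hence no inverse exists.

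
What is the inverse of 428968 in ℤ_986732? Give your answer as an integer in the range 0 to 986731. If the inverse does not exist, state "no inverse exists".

no inverse exists

Compute gcd(428968, 986732):
986732 = 2·428968 + 128796
428968 = 3·128796 + 42580
128796 = 3·42580 + 1056
42580 = 40·1056 + 340
1056 = 3·340 + 36
340 = 9·36 + 16
36 = 2·16 + 4
16 = 4·4 + 0
gcd(428968, 986732) = 4 ≠ 1, so 428968 has no multiplicative inverse modulo 986732.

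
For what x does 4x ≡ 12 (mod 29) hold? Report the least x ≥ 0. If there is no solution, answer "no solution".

First find gcd(4, 29):
29 = 7*4 + 1
4 = 4*1 + 0
gcd = 1, so a unique solution mod 29 exists.
Back-substitute for the Bézout coefficients:
1 = 29 − 7·4
So 4·(-7) ≡ 1 (mod 29), giving 4⁻¹ ≡ 22.
x ≡ 4⁻¹·12 ≡ 22·12 ≡ 3 (mod 29).

3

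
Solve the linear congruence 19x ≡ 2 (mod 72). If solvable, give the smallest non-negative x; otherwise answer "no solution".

38

First find gcd(19, 72):
72 = 3×19 + 15
19 = 1×15 + 4
15 = 3×4 + 3
4 = 1×3 + 1
3 = 3×1 + 0
gcd = 1, so a unique solution mod 72 exists.
Back-substitute for the Bézout coefficients:
1 = 4 − 3
1 = −15 + 4·4
1 = 4·19 − 5·15
1 = −5·72 + 19·19
So 19·(19) ≡ 1 (mod 72), giving 19⁻¹ ≡ 19.
x ≡ 19⁻¹·2 ≡ 19·2 ≡ 38 (mod 72).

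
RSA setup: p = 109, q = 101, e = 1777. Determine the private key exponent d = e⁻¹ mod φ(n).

5713

φ(n) = (p−1)(q−1) = 108·100 = 10800.
Need d with 1777·d ≡ 1 (mod 10800). Apply the extended Euclidean algorithm:
10800 = 6×1777 + 138
1777 = 12×138 + 121
138 = 1×121 + 17
121 = 7×17 + 2
17 = 8×2 + 1
2 = 2×1 + 0
Back-substitute:
1 = 17 − 8·2
1 = −8·121 + 57·17
1 = 57·138 − 65·121
1 = −65·1777 + 837·138
1 = 837·10800 − 5087·1777
So 1777·(-5087) ≡ 1 (mod 10800), hence d ≡ -5087 ≡ 5713 (mod 10800).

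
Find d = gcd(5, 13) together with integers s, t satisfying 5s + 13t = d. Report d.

1

Repeated division:
13 = 2·5 + 3
5 = 1·3 + 2
3 = 1·2 + 1
2 = 2·1 + 0
gcd(5, 13) = 1.
Express as a combination:
1 = 3 − 2
1 = −5 + 2·3
1 = 2·13 − 5·5
So 1 = (2)·13 + (-5)·5.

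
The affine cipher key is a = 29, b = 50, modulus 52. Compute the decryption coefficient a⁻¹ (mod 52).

gcd(52, 29) by repeated division:
52 = 1·29 + 23
29 = 1·23 + 6
23 = 3·6 + 5
6 = 1·5 + 1
5 = 5·1 + 0
The gcd is 1. Working backward:
1 = 6 − 5
1 = −23 + 4·6
1 = 4·29 − 5·23
1 = −5·52 + 9·29
So 29·9 ≡ 1 (mod 52).

9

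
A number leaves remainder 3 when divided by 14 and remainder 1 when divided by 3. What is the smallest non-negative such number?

Write x = 3 + 14·k. Then 14·k ≡ 1 − 3 ≡ 1 (mod 3).
Need 14⁻¹ mod 3. Extended Euclid on (3, 2):
3 = 1·2 + 1
2 = 2·1 + 0
Back-substitute:
1 = 3 − 2
14⁻¹ ≡ 2 (mod 3), so k ≡ 2·1 ≡ 2 (mod 3).
x = 3 + 14·2 = 31.

31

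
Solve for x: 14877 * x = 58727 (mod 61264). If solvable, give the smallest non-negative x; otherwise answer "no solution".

First find gcd(14877, 61264):
61264 = 4·14877 + 1756
14877 = 8·1756 + 829
1756 = 2·829 + 98
829 = 8·98 + 45
98 = 2·45 + 8
45 = 5·8 + 5
8 = 1·5 + 3
5 = 1·3 + 2
3 = 1·2 + 1
2 = 2·1 + 0
gcd = 1, so a unique solution mod 61264 exists.
Back-substitute for the Bézout coefficients:
1 = 3 − 2
1 = −5 + 2·3
1 = 2·8 − 3·5
1 = −3·45 + 17·8
1 = 17·98 − 37·45
1 = −37·829 + 313·98
1 = 313·1756 − 663·829
1 = −663·14877 + 5617·1756
1 = 5617·61264 − 23131·14877
So 14877·(-23131) ≡ 1 (mod 61264), giving 14877⁻¹ ≡ 38133.
x ≡ 14877⁻¹·58727 ≡ 38133·58727 ≡ 53699 (mod 61264).

53699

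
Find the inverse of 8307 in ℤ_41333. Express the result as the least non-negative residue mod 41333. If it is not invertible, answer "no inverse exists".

21485

Apply the Euclidean algorithm to 41333 and 8307:
41333 = 4×8307 + 8105
8307 = 1×8105 + 202
8105 = 40×202 + 25
202 = 8×25 + 2
25 = 12×2 + 1
2 = 2×1 + 0
The gcd is 1. Working backward:
1 = 25 − 12·2
1 = −12·202 + 97·25
1 = 97·8105 − 3892·202
1 = −3892·8307 + 3989·8105
1 = 3989·41333 − 19848·8307
So 8307·(-19848) ≡ 1 (mod 41333), and -19848 ≡ 21485 (mod 41333).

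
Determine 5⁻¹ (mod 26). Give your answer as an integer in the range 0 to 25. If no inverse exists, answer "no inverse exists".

21

Apply the Euclidean algorithm to 26 and 5:
26 = 5·5 + 1
5 = 5·1 + 0
Since gcd(5, 26) = 1, back-substitute to write 1 as a combination:
1 = 26 − 5·5
So 5·(-5) ≡ 1 (mod 26), and -5 ≡ 21 (mod 26).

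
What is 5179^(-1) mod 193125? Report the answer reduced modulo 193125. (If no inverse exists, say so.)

Extended Euclidean algorithm:
193125 = 37·5179 + 1502
5179 = 3·1502 + 673
1502 = 2·673 + 156
673 = 4·156 + 49
156 = 3·49 + 9
49 = 5·9 + 4
9 = 2·4 + 1
4 = 4·1 + 0
Since gcd(5179, 193125) = 1, back-substitute to write 1 as a combination:
1 = 9 − 2·4
1 = −2·49 + 11·9
1 = 11·156 − 35·49
1 = −35·673 + 151·156
1 = 151·1502 − 337·673
1 = −337·5179 + 1162·1502
1 = 1162·193125 − 43331·5179
Hence 5179⁻¹ ≡ -43331 ≡ 149794 (mod 193125).

149794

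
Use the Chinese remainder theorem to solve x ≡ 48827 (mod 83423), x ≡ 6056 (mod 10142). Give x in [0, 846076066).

512349470

Write x = 48827 + 83423·k. Then 83423·k ≡ 6056 − 48827 ≡ 7939 (mod 10142).
Need 83423⁻¹ mod 10142. Extended Euclid on (10142, 2287):
10142 = 4×2287 + 994
2287 = 2×994 + 299
994 = 3×299 + 97
299 = 3×97 + 8
97 = 12×8 + 1
8 = 8×1 + 0
Back-substitute:
1 = 97 − 12·8
1 = −12·299 + 37·97
1 = 37·994 − 123·299
1 = −123·2287 + 283·994
1 = 283·10142 − 1255·2287
83423⁻¹ ≡ 8887 (mod 10142), so k ≡ 8887·7939 ≡ 6141 (mod 10142).
x = 48827 + 83423·6141 = 512349470.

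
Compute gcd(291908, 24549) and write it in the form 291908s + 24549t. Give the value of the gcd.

Apply Euclid's algorithm to 291908 and 24549:
291908 = 11×24549 + 21869
24549 = 1×21869 + 2680
21869 = 8×2680 + 429
2680 = 6×429 + 106
429 = 4×106 + 5
106 = 21×5 + 1
5 = 5×1 + 0
gcd(291908, 24549) = 1.
Express as a combination:
1 = 106 − 21·5
1 = −21·429 + 85·106
1 = 85·2680 − 531·429
1 = −531·21869 + 4333·2680
1 = 4333·24549 − 4864·21869
1 = −4864·291908 + 57837·24549
So 1 = (-4864)·291908 + (57837)·24549.

1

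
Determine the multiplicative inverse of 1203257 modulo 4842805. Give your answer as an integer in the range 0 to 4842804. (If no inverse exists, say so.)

no inverse exists

Euclidean algorithm on 4842805, 1203257:
4842805 = 4×1203257 + 29777
1203257 = 40×29777 + 12177
29777 = 2×12177 + 5423
12177 = 2×5423 + 1331
5423 = 4×1331 + 99
1331 = 13×99 + 44
99 = 2×44 + 11
44 = 4×11 + 0
The gcd is 11, not 1, hence no inverse exists.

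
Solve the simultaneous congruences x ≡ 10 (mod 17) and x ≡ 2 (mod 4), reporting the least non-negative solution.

10

Write x = 10 + 17·k. Then 17·k ≡ 2 − 10 ≡ 0 (mod 4).
Need 17⁻¹ mod 4. Extended Euclid on (4, 1):
4 = 4*1 + 0
17⁻¹ ≡ 1 (mod 4), so k ≡ 1·0 ≡ 0 (mod 4).
x = 10 + 17·0 = 10.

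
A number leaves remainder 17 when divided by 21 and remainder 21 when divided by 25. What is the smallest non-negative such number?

Write x = 17 + 21·k. Then 21·k ≡ 21 − 17 ≡ 4 (mod 25).
Need 21⁻¹ mod 25. Extended Euclid on (25, 21):
25 = 1*21 + 4
21 = 5*4 + 1
4 = 4*1 + 0
Back-substitute:
1 = 21 − 5·4
1 = −5·25 + 6·21
21⁻¹ ≡ 6 (mod 25), so k ≡ 6·4 ≡ 24 (mod 25).
x = 17 + 21·24 = 521.

521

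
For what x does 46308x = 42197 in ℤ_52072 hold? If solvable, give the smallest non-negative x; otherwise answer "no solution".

gcd(46308, 52072):
52072 = 1*46308 + 5764
46308 = 8*5764 + 196
5764 = 29*196 + 80
196 = 2*80 + 36
80 = 2*36 + 8
36 = 4*8 + 4
8 = 2*4 + 0
gcd = 4, but 4 ∤ 42197, so the congruence has no solution.

no solution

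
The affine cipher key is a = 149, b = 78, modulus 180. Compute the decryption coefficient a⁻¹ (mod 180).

Extended Euclidean algorithm:
180 = 1·149 + 31
149 = 4·31 + 25
31 = 1·25 + 6
25 = 4·6 + 1
6 = 6·1 + 0
The gcd is 1. Working backward:
1 = 25 − 4·6
1 = −4·31 + 5·25
1 = 5·149 − 24·31
1 = −24·180 + 29·149
So 149·29 ≡ 1 (mod 180).

29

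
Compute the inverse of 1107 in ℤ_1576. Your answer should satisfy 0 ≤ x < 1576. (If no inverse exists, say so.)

gcd(1576, 1107) by repeated division:
1576 = 1×1107 + 469
1107 = 2×469 + 169
469 = 2×169 + 131
169 = 1×131 + 38
131 = 3×38 + 17
38 = 2×17 + 4
17 = 4×4 + 1
4 = 4×1 + 0
Since gcd(1107, 1576) = 1, back-substitute to write 1 as a combination:
1 = 17 − 4·4
1 = −4·38 + 9·17
1 = 9·131 − 31·38
1 = −31·169 + 40·131
1 = 40·469 − 111·169
1 = −111·1107 + 262·469
1 = 262·1576 − 373·1107
So 1107·(-373) ≡ 1 (mod 1576), and -373 ≡ 1203 (mod 1576).

1203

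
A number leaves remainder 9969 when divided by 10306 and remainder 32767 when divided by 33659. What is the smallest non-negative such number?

178829375

Write x = 9969 + 10306·k. Then 10306·k ≡ 32767 − 9969 ≡ 22798 (mod 33659).
Need 10306⁻¹ mod 33659. Extended Euclid on (33659, 10306):
33659 = 3·10306 + 2741
10306 = 3·2741 + 2083
2741 = 1·2083 + 658
2083 = 3·658 + 109
658 = 6·109 + 4
109 = 27·4 + 1
4 = 4·1 + 0
Back-substitute:
1 = 109 − 27·4
1 = −27·658 + 163·109
1 = 163·2083 − 516·658
1 = −516·2741 + 679·2083
1 = 679·10306 − 2553·2741
1 = −2553·33659 + 8338·10306
10306⁻¹ ≡ 8338 (mod 33659), so k ≡ 8338·22798 ≡ 17351 (mod 33659).
x = 9969 + 10306·17351 = 178829375.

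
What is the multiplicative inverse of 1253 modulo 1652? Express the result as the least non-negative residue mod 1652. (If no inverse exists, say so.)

Compute gcd(1253, 1652):
1652 = 1·1253 + 399
1253 = 3·399 + 56
399 = 7·56 + 7
56 = 8·7 + 0
The gcd is 7, not 1, hence no inverse exists.

no inverse exists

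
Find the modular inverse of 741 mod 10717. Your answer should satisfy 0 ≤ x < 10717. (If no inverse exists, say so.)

7405

Extended Euclidean algorithm:
10717 = 14*741 + 343
741 = 2*343 + 55
343 = 6*55 + 13
55 = 4*13 + 3
13 = 4*3 + 1
3 = 3*1 + 0
The gcd is 1. Working backward:
1 = 13 − 4·3
1 = −4·55 + 17·13
1 = 17·343 − 106·55
1 = −106·741 + 229·343
1 = 229·10717 − 3312·741
Hence 741⁻¹ ≡ -3312 ≡ 7405 (mod 10717).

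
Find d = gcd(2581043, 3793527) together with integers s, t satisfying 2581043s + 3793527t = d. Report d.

1

Apply Euclid's algorithm to 3793527 and 2581043:
3793527 = 1×2581043 + 1212484
2581043 = 2×1212484 + 156075
1212484 = 7×156075 + 119959
156075 = 1×119959 + 36116
119959 = 3×36116 + 11611
36116 = 3×11611 + 1283
11611 = 9×1283 + 64
1283 = 20×64 + 3
64 = 21×3 + 1
3 = 3×1 + 0
gcd(2581043, 3793527) = 1.
Express as a combination:
1 = 64 − 21·3
1 = −21·1283 + 421·64
1 = 421·11611 − 3810·1283
1 = −3810·36116 + 11851·11611
1 = 11851·119959 − 39363·36116
1 = −39363·156075 + 51214·119959
1 = 51214·1212484 − 397861·156075
1 = −397861·2581043 + 846936·1212484
1 = 846936·3793527 − 1244797·2581043
So 1 = (846936)·3793527 + (-1244797)·2581043.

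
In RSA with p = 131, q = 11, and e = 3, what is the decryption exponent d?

φ(n) = (p−1)(q−1) = 130·10 = 1300.
Need d with 3·d ≡ 1 (mod 1300). Apply the extended Euclidean algorithm:
1300 = 433*3 + 1
3 = 3*1 + 0
Back-substitute:
1 = 1300 − 433·3
So 3·(-433) ≡ 1 (mod 1300), hence d ≡ -433 ≡ 867 (mod 1300).

867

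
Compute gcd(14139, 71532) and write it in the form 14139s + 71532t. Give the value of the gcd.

9

Euclidean algorithm:
71532 = 5×14139 + 837
14139 = 16×837 + 747
837 = 1×747 + 90
747 = 8×90 + 27
90 = 3×27 + 9
27 = 3×9 + 0
gcd(14139, 71532) = 9.
Back-substituting:
9 = 90 − 3·27
9 = −3·747 + 25·90
9 = 25·837 − 28·747
9 = −28·14139 + 473·837
9 = 473·71532 − 2393·14139
So 9 = (473)·71532 + (-2393)·14139.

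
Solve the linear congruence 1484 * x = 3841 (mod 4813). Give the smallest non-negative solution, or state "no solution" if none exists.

First find gcd(1484, 4813):
4813 = 3*1484 + 361
1484 = 4*361 + 40
361 = 9*40 + 1
40 = 40*1 + 0
gcd = 1, so a unique solution mod 4813 exists.
Back-substitute for the Bézout coefficients:
1 = 361 − 9·40
1 = −9·1484 + 37·361
1 = 37·4813 − 120·1484
So 1484·(-120) ≡ 1 (mod 4813), giving 1484⁻¹ ≡ 4693.
x ≡ 1484⁻¹·3841 ≡ 4693·3841 ≡ 1128 (mod 4813).

1128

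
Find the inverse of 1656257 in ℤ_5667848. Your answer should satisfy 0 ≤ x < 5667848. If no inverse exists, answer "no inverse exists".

Extended Euclidean algorithm:
5667848 = 3×1656257 + 699077
1656257 = 2×699077 + 258103
699077 = 2×258103 + 182871
258103 = 1×182871 + 75232
182871 = 2×75232 + 32407
75232 = 2×32407 + 10418
32407 = 3×10418 + 1153
10418 = 9×1153 + 41
1153 = 28×41 + 5
41 = 8×5 + 1
5 = 5×1 + 0
The gcd is 1. Working backward:
1 = 41 − 8·5
1 = −8·1153 + 225·41
1 = 225·10418 − 2033·1153
1 = −2033·32407 + 6324·10418
1 = 6324·75232 − 14681·32407
1 = −14681·182871 + 35686·75232
1 = 35686·258103 − 50367·182871
1 = −50367·699077 + 136420·258103
1 = 136420·1656257 − 323207·699077
1 = −323207·5667848 + 1106041·1656257
So 1656257·1106041 ≡ 1 (mod 5667848).

1106041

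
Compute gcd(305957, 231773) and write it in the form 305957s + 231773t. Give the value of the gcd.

1

Repeated division:
305957 = 1·231773 + 74184
231773 = 3·74184 + 9221
74184 = 8·9221 + 416
9221 = 22·416 + 69
416 = 6·69 + 2
69 = 34·2 + 1
2 = 2·1 + 0
gcd(305957, 231773) = 1.
Express as a combination:
1 = 69 − 34·2
1 = −34·416 + 205·69
1 = 205·9221 − 4544·416
1 = −4544·74184 + 36557·9221
1 = 36557·231773 − 114215·74184
1 = −114215·305957 + 150772·231773
So 1 = (-114215)·305957 + (150772)·231773.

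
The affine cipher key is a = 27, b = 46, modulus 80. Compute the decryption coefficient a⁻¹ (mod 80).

gcd(80, 27) by repeated division:
80 = 2*27 + 26
27 = 1*26 + 1
26 = 26*1 + 0
gcd = 1, so the inverse exists. Back-substitute:
1 = 27 − 26
1 = −80 + 3·27
So 27·3 ≡ 1 (mod 80).

3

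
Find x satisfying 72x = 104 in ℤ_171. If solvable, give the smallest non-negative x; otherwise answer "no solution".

no solution

gcd(72, 171):
171 = 2×72 + 27
72 = 2×27 + 18
27 = 1×18 + 9
18 = 2×9 + 0
gcd = 9, but 9 ∤ 104, so the congruence has no solution.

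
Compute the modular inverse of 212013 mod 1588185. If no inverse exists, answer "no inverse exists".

no inverse exists

Euclidean algorithm on 1588185, 212013:
1588185 = 7·212013 + 104094
212013 = 2·104094 + 3825
104094 = 27·3825 + 819
3825 = 4·819 + 549
819 = 1·549 + 270
549 = 2·270 + 9
270 = 30·9 + 0
Since gcd = 9 > 1, 212013 is not a unit mod 1588185.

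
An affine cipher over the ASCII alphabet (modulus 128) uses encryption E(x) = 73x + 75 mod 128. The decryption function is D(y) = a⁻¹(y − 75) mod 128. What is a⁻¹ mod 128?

Apply the Euclidean algorithm to 128 and 73:
128 = 1*73 + 55
73 = 1*55 + 18
55 = 3*18 + 1
18 = 18*1 + 0
gcd = 1, so the inverse exists. Back-substitute:
1 = 55 − 3·18
1 = −3·73 + 4·55
1 = 4·128 − 7·73
So 73·(-7) ≡ 1 (mod 128), and -7 ≡ 121 (mod 128).

121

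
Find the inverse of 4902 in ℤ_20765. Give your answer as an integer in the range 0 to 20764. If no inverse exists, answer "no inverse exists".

Apply the Euclidean algorithm to 20765 and 4902:
20765 = 4·4902 + 1157
4902 = 4·1157 + 274
1157 = 4·274 + 61
274 = 4·61 + 30
61 = 2·30 + 1
30 = 30·1 + 0
Since gcd(4902, 20765) = 1, back-substitute to write 1 as a combination:
1 = 61 − 2·30
1 = −2·274 + 9·61
1 = 9·1157 − 38·274
1 = −38·4902 + 161·1157
1 = 161·20765 − 682·4902
Thus 4902·(-682) ≡ 1 (mod 20765); reducing, -682 mod 20765 = 20083.

20083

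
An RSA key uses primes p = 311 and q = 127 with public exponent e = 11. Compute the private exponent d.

3551

φ(n) = (p−1)(q−1) = 310·126 = 39060.
Need d with 11·d ≡ 1 (mod 39060). Apply the extended Euclidean algorithm:
39060 = 3550×11 + 10
11 = 1×10 + 1
10 = 10×1 + 0
Back-substitute:
1 = 11 − 10
1 = −39060 + 3551·11
So 11·3551 ≡ 1 (mod 39060), hence d = 3551.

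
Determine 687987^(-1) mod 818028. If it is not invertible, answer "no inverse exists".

no inverse exists

Compute gcd(687987, 818028):
818028 = 1·687987 + 130041
687987 = 5·130041 + 37782
130041 = 3·37782 + 16695
37782 = 2·16695 + 4392
16695 = 3·4392 + 3519
4392 = 1·3519 + 873
3519 = 4·873 + 27
873 = 32·27 + 9
27 = 3·9 + 0
The gcd is 9, not 1, hence no inverse exists.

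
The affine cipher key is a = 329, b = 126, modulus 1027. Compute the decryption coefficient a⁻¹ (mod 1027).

231

Apply the Euclidean algorithm to 1027 and 329:
1027 = 3*329 + 40
329 = 8*40 + 9
40 = 4*9 + 4
9 = 2*4 + 1
4 = 4*1 + 0
Since gcd(329, 1027) = 1, back-substitute to write 1 as a combination:
1 = 9 − 2·4
1 = −2·40 + 9·9
1 = 9·329 − 74·40
1 = −74·1027 + 231·329
So 329·231 ≡ 1 (mod 1027).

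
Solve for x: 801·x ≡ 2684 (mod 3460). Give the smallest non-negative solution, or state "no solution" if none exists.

First find gcd(801, 3460):
3460 = 4·801 + 256
801 = 3·256 + 33
256 = 7·33 + 25
33 = 1·25 + 8
25 = 3·8 + 1
8 = 8·1 + 0
gcd = 1, so a unique solution mod 3460 exists.
Back-substitute for the Bézout coefficients:
1 = 25 − 3·8
1 = −3·33 + 4·25
1 = 4·256 − 31·33
1 = −31·801 + 97·256
1 = 97·3460 − 419·801
So 801·(-419) ≡ 1 (mod 3460), giving 801⁻¹ ≡ 3041.
x ≡ 801⁻¹·2684 ≡ 3041·2684 ≡ 3364 (mod 3460).

3364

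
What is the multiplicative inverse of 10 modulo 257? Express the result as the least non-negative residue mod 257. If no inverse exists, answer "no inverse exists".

Extended Euclidean algorithm:
257 = 25*10 + 7
10 = 1*7 + 3
7 = 2*3 + 1
3 = 3*1 + 0
The gcd is 1. Working backward:
1 = 7 − 2·3
1 = −2·10 + 3·7
1 = 3·257 − 77·10
So 10·(-77) ≡ 1 (mod 257), and -77 ≡ 180 (mod 257).

180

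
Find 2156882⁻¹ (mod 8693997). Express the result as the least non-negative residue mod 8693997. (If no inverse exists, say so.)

Compute gcd(2156882, 8693997):
8693997 = 4×2156882 + 66469
2156882 = 32×66469 + 29874
66469 = 2×29874 + 6721
29874 = 4×6721 + 2990
6721 = 2×2990 + 741
2990 = 4×741 + 26
741 = 28×26 + 13
26 = 2×13 + 0
The gcd is 13, not 1, hence no inverse exists.

no inverse exists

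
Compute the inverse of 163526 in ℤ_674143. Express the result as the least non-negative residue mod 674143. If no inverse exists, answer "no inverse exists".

128578

Extended Euclidean algorithm:
674143 = 4·163526 + 20039
163526 = 8·20039 + 3214
20039 = 6·3214 + 755
3214 = 4·755 + 194
755 = 3·194 + 173
194 = 1·173 + 21
173 = 8·21 + 5
21 = 4·5 + 1
5 = 5·1 + 0
The gcd is 1. Working backward:
1 = 21 − 4·5
1 = −4·173 + 33·21
1 = 33·194 − 37·173
1 = −37·755 + 144·194
1 = 144·3214 − 613·755
1 = −613·20039 + 3822·3214
1 = 3822·163526 − 31189·20039
1 = −31189·674143 + 128578·163526
So 163526·128578 ≡ 1 (mod 674143).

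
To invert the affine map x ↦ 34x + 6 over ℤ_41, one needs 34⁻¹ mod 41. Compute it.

35

Run Euclid on (41, 34):
41 = 1*34 + 7
34 = 4*7 + 6
7 = 1*6 + 1
6 = 6*1 + 0
Since gcd(34, 41) = 1, back-substitute to write 1 as a combination:
1 = 7 − 6
1 = −34 + 5·7
1 = 5·41 − 6·34
So 34·(-6) ≡ 1 (mod 41), and -6 ≡ 35 (mod 41).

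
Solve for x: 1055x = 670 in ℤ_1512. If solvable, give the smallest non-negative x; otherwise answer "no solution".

1226

First find gcd(1055, 1512):
1512 = 1×1055 + 457
1055 = 2×457 + 141
457 = 3×141 + 34
141 = 4×34 + 5
34 = 6×5 + 4
5 = 1×4 + 1
4 = 4×1 + 0
gcd = 1, so a unique solution mod 1512 exists.
Back-substitute for the Bézout coefficients:
1 = 5 − 4
1 = −34 + 7·5
1 = 7·141 − 29·34
1 = −29·457 + 94·141
1 = 94·1055 − 217·457
1 = −217·1512 + 311·1055
So 1055·(311) ≡ 1 (mod 1512), giving 1055⁻¹ ≡ 311.
x ≡ 1055⁻¹·670 ≡ 311·670 ≡ 1226 (mod 1512).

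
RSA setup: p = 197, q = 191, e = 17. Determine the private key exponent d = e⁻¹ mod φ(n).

10953

φ(n) = (p−1)(q−1) = 196·190 = 37240.
Need d with 17·d ≡ 1 (mod 37240). Apply the extended Euclidean algorithm:
37240 = 2190×17 + 10
17 = 1×10 + 7
10 = 1×7 + 3
7 = 2×3 + 1
3 = 3×1 + 0
Back-substitute:
1 = 7 − 2·3
1 = −2·10 + 3·7
1 = 3·17 − 5·10
1 = −5·37240 + 10953·17
So 17·10953 ≡ 1 (mod 37240), hence d = 10953.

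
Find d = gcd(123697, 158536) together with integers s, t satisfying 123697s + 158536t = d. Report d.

7

Repeated division:
158536 = 1*123697 + 34839
123697 = 3*34839 + 19180
34839 = 1*19180 + 15659
19180 = 1*15659 + 3521
15659 = 4*3521 + 1575
3521 = 2*1575 + 371
1575 = 4*371 + 91
371 = 4*91 + 7
91 = 13*7 + 0
gcd(123697, 158536) = 7.
Back-substituting:
7 = 371 − 4·91
7 = −4·1575 + 17·371
7 = 17·3521 − 38·1575
7 = −38·15659 + 169·3521
7 = 169·19180 − 207·15659
7 = −207·34839 + 376·19180
7 = 376·123697 − 1335·34839
7 = −1335·158536 + 1711·123697
So 7 = (-1335)·158536 + (1711)·123697.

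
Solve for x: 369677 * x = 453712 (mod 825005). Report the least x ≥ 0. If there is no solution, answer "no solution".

First find gcd(369677, 825005):
825005 = 2×369677 + 85651
369677 = 4×85651 + 27073
85651 = 3×27073 + 4432
27073 = 6×4432 + 481
4432 = 9×481 + 103
481 = 4×103 + 69
103 = 1×69 + 34
69 = 2×34 + 1
34 = 34×1 + 0
gcd = 1, so a unique solution mod 825005 exists.
Back-substitute for the Bézout coefficients:
1 = 69 − 2·34
1 = −2·103 + 3·69
1 = 3·481 − 14·103
1 = −14·4432 + 129·481
1 = 129·27073 − 788·4432
1 = −788·85651 + 2493·27073
1 = 2493·369677 − 10760·85651
1 = −10760·825005 + 24013·369677
So 369677·(24013) ≡ 1 (mod 825005), giving 369677⁻¹ ≡ 24013.
x ≡ 369677⁻¹·453712 ≡ 24013·453712 ≡ 795231 (mod 825005).

795231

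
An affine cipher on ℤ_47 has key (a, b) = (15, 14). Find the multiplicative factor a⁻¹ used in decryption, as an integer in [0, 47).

22

gcd(47, 15) by repeated division:
47 = 3·15 + 2
15 = 7·2 + 1
2 = 2·1 + 0
Since gcd(15, 47) = 1, back-substitute to write 1 as a combination:
1 = 15 − 7·2
1 = −7·47 + 22·15
So 15·22 ≡ 1 (mod 47).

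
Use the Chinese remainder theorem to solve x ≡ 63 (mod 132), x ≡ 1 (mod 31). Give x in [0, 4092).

63

Write x = 63 + 132·k. Then 132·k ≡ 1 − 63 ≡ 0 (mod 31).
Need 132⁻¹ mod 31. Extended Euclid on (31, 8):
31 = 3×8 + 7
8 = 1×7 + 1
7 = 7×1 + 0
Back-substitute:
1 = 8 − 7
1 = −31 + 4·8
132⁻¹ ≡ 4 (mod 31), so k ≡ 4·0 ≡ 0 (mod 31).
x = 63 + 132·0 = 63.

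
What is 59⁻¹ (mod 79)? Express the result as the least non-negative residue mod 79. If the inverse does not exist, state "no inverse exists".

Apply the Euclidean algorithm to 79 and 59:
79 = 1×59 + 20
59 = 2×20 + 19
20 = 1×19 + 1
19 = 19×1 + 0
The gcd is 1. Working backward:
1 = 20 − 19
1 = −59 + 3·20
1 = 3·79 − 4·59
So 59·(-4) ≡ 1 (mod 79), and -4 ≡ 75 (mod 79).

75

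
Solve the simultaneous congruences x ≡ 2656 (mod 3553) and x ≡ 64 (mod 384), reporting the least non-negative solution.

Write x = 2656 + 3553·k. Then 3553·k ≡ 64 − 2656 ≡ 96 (mod 384).
Need 3553⁻¹ mod 384. Extended Euclid on (384, 97):
384 = 3×97 + 93
97 = 1×93 + 4
93 = 23×4 + 1
4 = 4×1 + 0
Back-substitute:
1 = 93 − 23·4
1 = −23·97 + 24·93
1 = 24·384 − 95·97
3553⁻¹ ≡ 289 (mod 384), so k ≡ 289·96 ≡ 96 (mod 384).
x = 2656 + 3553·96 = 343744.

343744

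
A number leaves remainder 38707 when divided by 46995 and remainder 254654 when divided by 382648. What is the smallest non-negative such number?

Write x = 38707 + 46995·k. Then 46995·k ≡ 254654 − 38707 ≡ 215947 (mod 382648).
Need 46995⁻¹ mod 382648. Extended Euclid on (382648, 46995):
382648 = 8×46995 + 6688
46995 = 7×6688 + 179
6688 = 37×179 + 65
179 = 2×65 + 49
65 = 1×49 + 16
49 = 3×16 + 1
16 = 16×1 + 0
Back-substitute:
1 = 49 − 3·16
1 = −3·65 + 4·49
1 = 4·179 − 11·65
1 = −11·6688 + 411·179
1 = 411·46995 − 2888·6688
1 = −2888·382648 + 23515·46995
46995⁻¹ ≡ 23515 (mod 382648), so k ≡ 23515·215947 ≡ 254745 (mod 382648).
x = 38707 + 46995·254745 = 11971779982.

11971779982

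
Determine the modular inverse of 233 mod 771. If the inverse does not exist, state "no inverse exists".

Run Euclid on (771, 233):
771 = 3*233 + 72
233 = 3*72 + 17
72 = 4*17 + 4
17 = 4*4 + 1
4 = 4*1 + 0
gcd = 1, so the inverse exists. Back-substitute:
1 = 17 − 4·4
1 = −4·72 + 17·17
1 = 17·233 − 55·72
1 = −55·771 + 182·233
So 233·182 ≡ 1 (mod 771).

182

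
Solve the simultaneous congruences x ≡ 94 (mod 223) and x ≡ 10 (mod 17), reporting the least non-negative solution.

Write x = 94 + 223·k. Then 223·k ≡ 10 − 94 ≡ 1 (mod 17).
Need 223⁻¹ mod 17. Extended Euclid on (17, 2):
17 = 8*2 + 1
2 = 2*1 + 0
Back-substitute:
1 = 17 − 8·2
223⁻¹ ≡ 9 (mod 17), so k ≡ 9·1 ≡ 9 (mod 17).
x = 94 + 223·9 = 2101.

2101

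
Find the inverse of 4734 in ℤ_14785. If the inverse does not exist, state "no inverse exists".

Run Euclid on (14785, 4734):
14785 = 3×4734 + 583
4734 = 8×583 + 70
583 = 8×70 + 23
70 = 3×23 + 1
23 = 23×1 + 0
gcd = 1, so the inverse exists. Back-substitute:
1 = 70 − 3·23
1 = −3·583 + 25·70
1 = 25·4734 − 203·583
1 = −203·14785 + 634·4734
So 4734·634 ≡ 1 (mod 14785).

634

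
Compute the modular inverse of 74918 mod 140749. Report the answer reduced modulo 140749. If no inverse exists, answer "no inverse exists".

Run Euclid on (140749, 74918):
140749 = 1*74918 + 65831
74918 = 1*65831 + 9087
65831 = 7*9087 + 2222
9087 = 4*2222 + 199
2222 = 11*199 + 33
199 = 6*33 + 1
33 = 33*1 + 0
The gcd is 1. Working backward:
1 = 199 − 6·33
1 = −6·2222 + 67·199
1 = 67·9087 − 274·2222
1 = −274·65831 + 1985·9087
1 = 1985·74918 − 2259·65831
1 = −2259·140749 + 4244·74918
So 74918·4244 ≡ 1 (mod 140749).

4244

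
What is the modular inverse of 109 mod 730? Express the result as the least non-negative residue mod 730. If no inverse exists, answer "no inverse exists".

509

Run Euclid on (730, 109):
730 = 6*109 + 76
109 = 1*76 + 33
76 = 2*33 + 10
33 = 3*10 + 3
10 = 3*3 + 1
3 = 3*1 + 0
The gcd is 1. Working backward:
1 = 10 − 3·3
1 = −3·33 + 10·10
1 = 10·76 − 23·33
1 = −23·109 + 33·76
1 = 33·730 − 221·109
Hence 109⁻¹ ≡ -221 ≡ 509 (mod 730).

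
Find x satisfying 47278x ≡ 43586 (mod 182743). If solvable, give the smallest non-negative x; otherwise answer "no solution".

gcd(47278, 182743):
182743 = 3*47278 + 40909
47278 = 1*40909 + 6369
40909 = 6*6369 + 2695
6369 = 2*2695 + 979
2695 = 2*979 + 737
979 = 1*737 + 242
737 = 3*242 + 11
242 = 22*11 + 0
gcd = 11, but 11 ∤ 43586, so the congruence has no solution.

no solution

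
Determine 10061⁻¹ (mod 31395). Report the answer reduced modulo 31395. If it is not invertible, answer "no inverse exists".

24686

Run Euclid on (31395, 10061):
31395 = 3×10061 + 1212
10061 = 8×1212 + 365
1212 = 3×365 + 117
365 = 3×117 + 14
117 = 8×14 + 5
14 = 2×5 + 4
5 = 1×4 + 1
4 = 4×1 + 0
gcd = 1, so the inverse exists. Back-substitute:
1 = 5 − 4
1 = −14 + 3·5
1 = 3·117 − 25·14
1 = −25·365 + 78·117
1 = 78·1212 − 259·365
1 = −259·10061 + 2150·1212
1 = 2150·31395 − 6709·10061
So 10061·(-6709) ≡ 1 (mod 31395), and -6709 ≡ 24686 (mod 31395).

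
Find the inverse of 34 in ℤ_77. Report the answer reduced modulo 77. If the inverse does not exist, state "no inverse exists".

gcd(77, 34) by repeated division:
77 = 2×34 + 9
34 = 3×9 + 7
9 = 1×7 + 2
7 = 3×2 + 1
2 = 2×1 + 0
The gcd is 1. Working backward:
1 = 7 − 3·2
1 = −3·9 + 4·7
1 = 4·34 − 15·9
1 = −15·77 + 34·34
So 34·34 ≡ 1 (mod 77).

34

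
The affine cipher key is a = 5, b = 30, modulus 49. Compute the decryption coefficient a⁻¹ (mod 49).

10

Extended Euclidean algorithm:
49 = 9×5 + 4
5 = 1×4 + 1
4 = 4×1 + 0
The gcd is 1. Working backward:
1 = 5 − 4
1 = −49 + 10·5
So 5·10 ≡ 1 (mod 49).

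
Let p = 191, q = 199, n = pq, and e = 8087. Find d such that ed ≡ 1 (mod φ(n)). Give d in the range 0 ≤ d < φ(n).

9983

φ(n) = (p−1)(q−1) = 190·198 = 37620.
Need d with 8087·d ≡ 1 (mod 37620). Apply the extended Euclidean algorithm:
37620 = 4×8087 + 5272
8087 = 1×5272 + 2815
5272 = 1×2815 + 2457
2815 = 1×2457 + 358
2457 = 6×358 + 309
358 = 1×309 + 49
309 = 6×49 + 15
49 = 3×15 + 4
15 = 3×4 + 3
4 = 1×3 + 1
3 = 3×1 + 0
Back-substitute:
1 = 4 − 3
1 = −15 + 4·4
1 = 4·49 − 13·15
1 = −13·309 + 82·49
1 = 82·358 − 95·309
1 = −95·2457 + 652·358
1 = 652·2815 − 747·2457
1 = −747·5272 + 1399·2815
1 = 1399·8087 − 2146·5272
1 = −2146·37620 + 9983·8087
So 8087·9983 ≡ 1 (mod 37620), hence d = 9983.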